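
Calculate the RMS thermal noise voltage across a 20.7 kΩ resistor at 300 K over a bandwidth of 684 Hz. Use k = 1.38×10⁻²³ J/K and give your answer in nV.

V_n = √(4kTRB)
4kTRB = 4 × 1.38×10⁻²³ × 300 × 2.07×10⁴ × 6.84×10² = 2.34×10⁻¹³ V²
V_n = √(2.34×10⁻¹³) = 4.84×10⁻⁷ V = 484 nV

484 nV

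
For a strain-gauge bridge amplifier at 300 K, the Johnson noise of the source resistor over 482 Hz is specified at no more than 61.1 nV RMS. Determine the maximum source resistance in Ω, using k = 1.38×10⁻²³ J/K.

Johnson–Nyquist: V_n = √(4kTRB) ⇒ R = V_n² / (4kTB)
4kTB = 4 × 1.38×10⁻²³ × 300 × 4.82×10² = 7.98×10⁻¹⁸
R = (6.11×10⁻⁸)² / 7.98×10⁻¹⁸ = 4.68×10² Ω = 468 Ω

468 Ω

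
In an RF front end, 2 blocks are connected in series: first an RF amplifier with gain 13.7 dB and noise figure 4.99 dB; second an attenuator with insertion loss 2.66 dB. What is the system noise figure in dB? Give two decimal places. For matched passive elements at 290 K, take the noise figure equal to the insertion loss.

Convert to linear (a loss of L dB is a gain of −L dB): F_i = 10^(NF_i/10), G_i = 10^(G_i,dB/10)
  Stage 1: F_1 = 10^(4.99/10) = 3.155, G_1 = 10^(13.7/10) = 23.44
  Stage 2: F_2 = 10^(2.66/10) = 1.845, G_2 = 10^(−2.66/10) = 0.5420
Friis cascade:
  F = 3.155 + (1.845 − 1)/23.44 = 3.191
NF = 10 log₁₀(3.191) = 5.04 dB

5.04 dB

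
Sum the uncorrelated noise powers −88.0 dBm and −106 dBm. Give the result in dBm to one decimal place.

Convert to linear, add, convert back:
P₁ = 1.58×10⁻¹² W, P₂ = 2.51×10⁻¹⁴ W
P_tot = 1.61×10⁻¹² W → 10 log₁₀(P_tot / 10⁻³) = −87.9 dBm

−87.9 dBm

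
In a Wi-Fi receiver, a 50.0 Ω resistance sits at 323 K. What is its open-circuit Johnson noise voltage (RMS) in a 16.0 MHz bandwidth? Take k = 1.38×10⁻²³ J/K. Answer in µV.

3.78 µV

V_n = √(4kTRB)
4kTRB = 4 × 1.38×10⁻²³ × 323 × 5.00×10¹ × 1.60×10⁷ = 1.43×10⁻¹¹ V²
V_n = √(1.43×10⁻¹¹) = 3.78×10⁻⁶ V = 3.78 µV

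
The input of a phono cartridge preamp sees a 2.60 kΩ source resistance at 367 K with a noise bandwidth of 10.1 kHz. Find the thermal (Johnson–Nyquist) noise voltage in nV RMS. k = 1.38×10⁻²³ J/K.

729 nV

V_n = √(4kTRB)
4kTRB = 4 × 1.38×10⁻²³ × 367 × 2.60×10³ × 1.01×10⁴ = 5.32×10⁻¹³ V²
V_n = √(5.32×10⁻¹³) = 7.29×10⁻⁷ V = 729 nV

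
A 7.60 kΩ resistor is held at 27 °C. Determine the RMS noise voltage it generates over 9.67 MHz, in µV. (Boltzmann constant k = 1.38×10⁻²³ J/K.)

34.9 µV

T = 27 °C + 273.15 = 300.15 K
V_n = √(4kTRB)
4kTRB = 4 × 1.38×10⁻²³ × 300.15 × 7.60×10³ × 9.67×10⁶ = 1.22×10⁻⁹ V²
V_n = √(1.22×10⁻⁹) = 3.49×10⁻⁵ V = 34.9 µV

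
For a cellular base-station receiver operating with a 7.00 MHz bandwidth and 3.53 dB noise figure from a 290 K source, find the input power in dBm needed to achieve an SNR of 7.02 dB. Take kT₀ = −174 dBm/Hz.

−95.0 dBm

Sensitivity = −174 + 10 log₁₀(B) + NF + SNR_min
= −174 + 68.45 + 3.53 + 7.02
= −95.00 dBm → −95.0 dBm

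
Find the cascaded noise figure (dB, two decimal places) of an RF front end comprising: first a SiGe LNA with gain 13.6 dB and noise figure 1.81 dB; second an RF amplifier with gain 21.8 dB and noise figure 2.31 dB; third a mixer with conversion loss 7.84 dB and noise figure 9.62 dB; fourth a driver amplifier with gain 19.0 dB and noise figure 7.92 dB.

1.93 dB

Convert to linear (a loss of L dB is a gain of −L dB): F_i = 10^(NF_i/10), G_i = 10^(G_i,dB/10)
  Stage 1: F_1 = 10^(1.81/10) = 1.517, G_1 = 10^(13.6/10) = 22.91
  Stage 2: F_2 = 10^(2.31/10) = 1.702, G_2 = 10^(21.8/10) = 151.4
  Stage 3: F_3 = 10^(9.62/10) = 9.162, G_3 = 10^(−7.84/10) = 0.1644
  Stage 4: F_4 = 10^(7.92/10) = 6.194, G_4 = 10^(19.0/10) = 79.43
Friis cascade:
  F = 1.517 + (1.702 − 1)/22.91 + (9.162 − 1)/3467 + (6.194 − 1)/570.2 = 1.559
NF = 10 log₁₀(1.559) = 1.93 dB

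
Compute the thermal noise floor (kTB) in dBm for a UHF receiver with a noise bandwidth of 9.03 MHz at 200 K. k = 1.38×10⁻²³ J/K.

−106.0 dBm

P_n = kTB = 1.38×10⁻²³ × 200 × 9.03×10⁶ = 2.49×10⁻¹⁴ W
In dBm: 10 log₁₀(2.49×10⁻¹⁴ / 10⁻³) = −106.0 dBm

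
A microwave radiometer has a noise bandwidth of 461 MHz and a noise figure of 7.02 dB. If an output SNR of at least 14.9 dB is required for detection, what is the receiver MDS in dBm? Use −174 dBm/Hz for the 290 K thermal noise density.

−65.4 dBm

Sensitivity = −174 + 10 log₁₀(B) + NF + SNR_min
= −174 + 86.64 + 7.02 + 14.9
= −65.44 dBm → −65.4 dBm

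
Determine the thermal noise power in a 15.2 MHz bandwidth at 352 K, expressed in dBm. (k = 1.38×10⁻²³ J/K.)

P_n = kTB = 1.38×10⁻²³ × 352 × 1.52×10⁷ = 7.38×10⁻¹⁴ W
In dBm: 10 log₁₀(7.38×10⁻¹⁴ / 10⁻³) = −101.3 dBm

−101.3 dBm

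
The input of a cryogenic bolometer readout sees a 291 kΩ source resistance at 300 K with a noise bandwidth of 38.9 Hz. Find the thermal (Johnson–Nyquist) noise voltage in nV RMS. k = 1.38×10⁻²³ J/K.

V_n = √(4kTRB)
4kTRB = 4 × 1.38×10⁻²³ × 300 × 2.91×10⁵ × 3.89×10¹ = 1.87×10⁻¹³ V²
V_n = √(1.87×10⁻¹³) = 4.33×10⁻⁷ V = 433 nV

433 nV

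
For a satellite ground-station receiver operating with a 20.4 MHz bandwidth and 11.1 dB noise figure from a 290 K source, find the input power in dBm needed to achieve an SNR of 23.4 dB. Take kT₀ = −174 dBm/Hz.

Sensitivity = −174 + 10 log₁₀(B) + NF + SNR_min
= −174 + 73.1 + 11.1 + 23.4
= −66.4 dBm → −66.4 dBm

−66.4 dBm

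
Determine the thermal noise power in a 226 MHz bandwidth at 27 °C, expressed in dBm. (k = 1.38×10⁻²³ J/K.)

T = 27 °C + 273.15 = 300.15 K
P_n = kTB = 1.38×10⁻²³ × 300.15 × 2.26×10⁸ = 9.36×10⁻¹³ W
In dBm: 10 log₁₀(9.36×10⁻¹³ / 10⁻³) = −90.3 dBm

−90.3 dBm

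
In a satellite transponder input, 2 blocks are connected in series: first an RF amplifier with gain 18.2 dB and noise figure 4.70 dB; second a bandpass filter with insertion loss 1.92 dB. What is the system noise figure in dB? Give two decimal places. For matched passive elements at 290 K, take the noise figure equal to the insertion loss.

4.71 dB

Convert to linear (a loss of L dB is a gain of −L dB): F_i = 10^(NF_i/10), G_i = 10^(G_i,dB/10)
  Stage 1: F_1 = 10^(4.70/10) = 2.951, G_1 = 10^(18.2/10) = 66.07
  Stage 2: F_2 = 10^(1.92/10) = 1.556, G_2 = 10^(−1.92/10) = 0.6427
Friis cascade:
  F = 2.951 + (1.556 − 1)/66.07 = 2.960
NF = 10 log₁₀(2.960) = 4.71 dB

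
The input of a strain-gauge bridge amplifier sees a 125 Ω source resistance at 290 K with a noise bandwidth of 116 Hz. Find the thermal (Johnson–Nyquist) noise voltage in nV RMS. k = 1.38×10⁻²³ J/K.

15.2 nV

V_n = √(4kTRB)
4kTRB = 4 × 1.38×10⁻²³ × 290 × 1.25×10² × 1.16×10² = 2.32×10⁻¹⁶ V²
V_n = √(2.32×10⁻¹⁶) = 1.52×10⁻⁸ V = 15.2 nV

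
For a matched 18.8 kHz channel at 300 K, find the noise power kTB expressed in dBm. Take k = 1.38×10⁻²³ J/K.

−131.1 dBm

P_n = kTB = 1.38×10⁻²³ × 300 × 1.88×10⁴ = 7.78×10⁻¹⁷ W
In dBm: 10 log₁₀(7.78×10⁻¹⁷ / 10⁻³) = −131.1 dBm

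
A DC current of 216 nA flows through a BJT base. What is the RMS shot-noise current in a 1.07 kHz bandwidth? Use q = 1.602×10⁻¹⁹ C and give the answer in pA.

8.61 pA

I_n = √(2qI·B)
2qI·B = 2 × 1.602×10⁻¹⁹ × 2.16×10⁻⁷ × 1.07×10³ = 7.41×10⁻²³ A²
I_n = √(7.41×10⁻²³) = 8.61×10⁻¹² A = 8.61 pA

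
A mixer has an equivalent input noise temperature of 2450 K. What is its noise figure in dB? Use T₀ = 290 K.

9.75 dB

F = 1 + T_e/T₀ = 1 + 2450/290 = 9.44828
NF = 10 log₁₀(9.44828) = 9.75 dB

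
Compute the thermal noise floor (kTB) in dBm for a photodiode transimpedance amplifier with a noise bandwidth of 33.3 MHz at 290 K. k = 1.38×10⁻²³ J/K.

P_n = kTB = 1.38×10⁻²³ × 290 × 3.33×10⁷ = 1.33×10⁻¹³ W
In dBm: 10 log₁₀(1.33×10⁻¹³ / 10⁻³) = −98.8 dBm

−98.8 dBm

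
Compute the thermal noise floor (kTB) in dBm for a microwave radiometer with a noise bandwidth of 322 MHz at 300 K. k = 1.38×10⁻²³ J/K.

−88.8 dBm

P_n = kTB = 1.38×10⁻²³ × 300 × 3.22×10⁸ = 1.33×10⁻¹² W
In dBm: 10 log₁₀(1.33×10⁻¹² / 10⁻³) = −88.8 dBm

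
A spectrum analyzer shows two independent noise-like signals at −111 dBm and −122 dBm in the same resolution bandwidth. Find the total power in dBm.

−110.7 dBm

Convert to linear, add, convert back:
P₁ = 7.94×10⁻¹⁵ W, P₂ = 6.31×10⁻¹⁶ W
P_tot = 8.57×10⁻¹⁵ W → 10 log₁₀(P_tot / 10⁻³) = −110.7 dBm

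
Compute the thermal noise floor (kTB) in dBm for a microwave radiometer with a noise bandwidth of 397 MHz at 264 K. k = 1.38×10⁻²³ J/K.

−88.4 dBm

P_n = kTB = 1.38×10⁻²³ × 264 × 3.97×10⁸ = 1.45×10⁻¹² W
In dBm: 10 log₁₀(1.45×10⁻¹² / 10⁻³) = −88.4 dBm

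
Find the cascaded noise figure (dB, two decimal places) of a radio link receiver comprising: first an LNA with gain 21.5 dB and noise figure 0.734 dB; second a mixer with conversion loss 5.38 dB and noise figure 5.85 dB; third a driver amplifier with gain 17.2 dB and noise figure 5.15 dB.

1.00 dB

Convert to linear (a loss of L dB is a gain of −L dB): F_i = 10^(NF_i/10), G_i = 10^(G_i,dB/10)
  Stage 1: F_1 = 10^(0.734/10) = 1.184, G_1 = 10^(21.5/10) = 141.3
  Stage 2: F_2 = 10^(5.85/10) = 3.846, G_2 = 10^(−5.38/10) = 0.2897
  Stage 3: F_3 = 10^(5.15/10) = 3.273, G_3 = 10^(17.2/10) = 52.48
Friis cascade:
  F = 1.184 + (3.846 − 1)/141.3 + (3.273 − 1)/40.93 = 1.260
NF = 10 log₁₀(1.260) = 1.00 dB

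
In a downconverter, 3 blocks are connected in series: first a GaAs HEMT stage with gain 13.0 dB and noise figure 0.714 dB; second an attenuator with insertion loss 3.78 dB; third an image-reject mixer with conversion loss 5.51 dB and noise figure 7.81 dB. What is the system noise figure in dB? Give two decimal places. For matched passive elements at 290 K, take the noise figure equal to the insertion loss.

2.67 dB

Convert to linear (a loss of L dB is a gain of −L dB): F_i = 10^(NF_i/10), G_i = 10^(G_i,dB/10)
  Stage 1: F_1 = 10^(0.714/10) = 1.179, G_1 = 10^(13.0/10) = 19.95
  Stage 2: F_2 = 10^(3.78/10) = 2.388, G_2 = 10^(−3.78/10) = 0.4188
  Stage 3: F_3 = 10^(7.81/10) = 6.039, G_3 = 10^(−5.51/10) = 0.2812
Friis cascade:
  F = 1.179 + (2.388 − 1)/19.95 + (6.039 − 1)/8.356 = 1.851
NF = 10 log₁₀(1.851) = 2.67 dB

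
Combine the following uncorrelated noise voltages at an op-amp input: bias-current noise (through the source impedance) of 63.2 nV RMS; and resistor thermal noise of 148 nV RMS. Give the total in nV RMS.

161 nV

Uncorrelated sources add in power (mean-square): V_tot = √(ΣV_i²)
V_tot = √[(6.32×10⁻⁸)² + (1.48×10⁻⁷)²] = 1.61×10⁻⁷ V = 161 nV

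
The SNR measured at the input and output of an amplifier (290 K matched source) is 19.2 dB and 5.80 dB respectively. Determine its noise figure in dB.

13.40 dB

NF (dB) = SNR_in(dB) − SNR_out(dB) when the source is at T₀
NF = 19.2 − 5.80 = 13.40 dB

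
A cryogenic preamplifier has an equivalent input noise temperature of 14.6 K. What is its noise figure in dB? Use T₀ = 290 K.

0.213 dB

F = 1 + T_e/T₀ = 1 + 14.6/290 = 1.05034
NF = 10 log₁₀(1.05034) = 0.213 dB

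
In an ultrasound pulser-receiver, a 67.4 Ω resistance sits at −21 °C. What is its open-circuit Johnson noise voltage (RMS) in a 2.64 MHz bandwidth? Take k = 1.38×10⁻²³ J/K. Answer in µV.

T = −21 °C + 273.15 = 252.15 K
V_n = √(4kTRB)
4kTRB = 4 × 1.38×10⁻²³ × 252.15 × 6.74×10¹ × 2.64×10⁶ = 2.48×10⁻¹² V²
V_n = √(2.48×10⁻¹²) = 1.57×10⁻⁶ V = 1.57 µV

1.57 µV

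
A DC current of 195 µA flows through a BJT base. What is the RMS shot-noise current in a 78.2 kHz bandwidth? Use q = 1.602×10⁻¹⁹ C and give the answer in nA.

I_n = √(2qI·B)
2qI·B = 2 × 1.602×10⁻¹⁹ × 1.95×10⁻⁴ × 7.82×10⁴ = 4.89×10⁻¹⁸ A²
I_n = √(4.89×10⁻¹⁸) = 2.21×10⁻⁹ A = 2.21 nA

2.21 nA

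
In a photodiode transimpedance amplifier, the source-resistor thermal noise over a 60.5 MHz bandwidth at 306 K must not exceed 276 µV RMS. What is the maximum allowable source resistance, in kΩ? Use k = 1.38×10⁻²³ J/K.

Johnson–Nyquist: V_n = √(4kTRB) ⇒ R = V_n² / (4kTB)
4kTB = 4 × 1.38×10⁻²³ × 306 × 6.05×10⁷ = 1.02×10⁻¹²
R = (2.76×10⁻⁴)² / 1.02×10⁻¹² = 7.45×10⁴ Ω = 74.5 kΩ

74.5 kΩ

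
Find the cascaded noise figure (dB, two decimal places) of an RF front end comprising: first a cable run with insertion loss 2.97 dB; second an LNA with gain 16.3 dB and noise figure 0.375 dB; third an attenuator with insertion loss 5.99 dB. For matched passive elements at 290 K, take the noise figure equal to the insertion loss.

Convert to linear (a loss of L dB is a gain of −L dB): F_i = 10^(NF_i/10), G_i = 10^(G_i,dB/10)
  Stage 1: F_1 = 10^(2.97/10) = 1.982, G_1 = 10^(−2.97/10) = 0.5047
  Stage 2: F_2 = 10^(0.375/10) = 1.090, G_2 = 10^(16.3/10) = 42.66
  Stage 3: F_3 = 10^(5.99/10) = 3.972, G_3 = 10^(−5.99/10) = 0.2518
Friis cascade:
  F = 1.982 + (1.090 − 1)/0.5047 + (3.972 − 1)/21.53 = 2.298
NF = 10 log₁₀(2.298) = 3.61 dB

3.61 dB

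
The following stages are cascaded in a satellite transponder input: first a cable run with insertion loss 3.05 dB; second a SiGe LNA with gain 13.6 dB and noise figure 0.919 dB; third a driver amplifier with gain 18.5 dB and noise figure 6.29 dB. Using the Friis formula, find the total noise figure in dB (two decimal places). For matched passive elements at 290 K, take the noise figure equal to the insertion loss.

Convert to linear (a loss of L dB is a gain of −L dB): F_i = 10^(NF_i/10), G_i = 10^(G_i,dB/10)
  Stage 1: F_1 = 10^(3.05/10) = 2.018, G_1 = 10^(−3.05/10) = 0.4955
  Stage 2: F_2 = 10^(0.919/10) = 1.236, G_2 = 10^(13.6/10) = 22.91
  Stage 3: F_3 = 10^(6.29/10) = 4.256, G_3 = 10^(18.5/10) = 70.79
Friis cascade:
  F = 2.018 + (1.236 − 1)/0.4955 + (4.256 − 1)/11.35 = 2.781
NF = 10 log₁₀(2.781) = 4.44 dB

4.44 dB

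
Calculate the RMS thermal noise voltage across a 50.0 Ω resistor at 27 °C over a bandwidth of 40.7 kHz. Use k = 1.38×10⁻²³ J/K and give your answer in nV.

T = 27 °C + 273.15 = 300.15 K
V_n = √(4kTRB)
4kTRB = 4 × 1.38×10⁻²³ × 300.15 × 5.00×10¹ × 4.07×10⁴ = 3.37×10⁻¹⁴ V²
V_n = √(3.37×10⁻¹⁴) = 1.84×10⁻⁷ V = 184 nV

184 nV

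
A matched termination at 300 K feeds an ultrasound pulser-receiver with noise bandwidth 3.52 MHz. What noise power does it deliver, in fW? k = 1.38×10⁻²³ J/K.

14.6 fW

P_n = kTB = 1.38×10⁻²³ × 300 × 3.52×10⁶ = 1.46×10⁻¹⁴ W = 14.6 fW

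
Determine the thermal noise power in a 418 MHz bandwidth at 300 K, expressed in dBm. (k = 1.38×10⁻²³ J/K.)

−87.6 dBm

P_n = kTB = 1.38×10⁻²³ × 300 × 4.18×10⁸ = 1.73×10⁻¹² W
In dBm: 10 log₁₀(1.73×10⁻¹² / 10⁻³) = −87.6 dBm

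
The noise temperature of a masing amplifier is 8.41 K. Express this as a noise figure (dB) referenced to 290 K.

F = 1 + T_e/T₀ = 1 + 8.41/290 = 1.029
NF = 10 log₁₀(1.029) = 0.124 dB

0.124 dB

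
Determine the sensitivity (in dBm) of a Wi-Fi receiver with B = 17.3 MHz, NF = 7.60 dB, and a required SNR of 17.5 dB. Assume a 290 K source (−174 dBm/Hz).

−76.5 dBm

Sensitivity = −174 + 10 log₁₀(B) + NF + SNR_min
= −174 + 72.38 + 7.60 + 17.5
= −76.52 dBm → −76.5 dBm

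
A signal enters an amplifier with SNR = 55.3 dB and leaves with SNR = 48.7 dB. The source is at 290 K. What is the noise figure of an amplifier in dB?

6.6 dB

NF (dB) = SNR_in(dB) − SNR_out(dB) when the source is at T₀
NF = 55.3 − 48.7 = 6.6 dB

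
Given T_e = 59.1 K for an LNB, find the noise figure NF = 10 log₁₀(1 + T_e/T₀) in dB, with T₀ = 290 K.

F = 1 + T_e/T₀ = 1 + 59.1/290 = 1.20379
NF = 10 log₁₀(1.20379) = 0.806 dB

0.806 dB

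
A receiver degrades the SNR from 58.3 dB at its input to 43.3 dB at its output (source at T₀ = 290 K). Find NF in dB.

15.0 dB

NF (dB) = SNR_in(dB) − SNR_out(dB) when the source is at T₀
NF = 58.3 − 43.3 = 15.0 dB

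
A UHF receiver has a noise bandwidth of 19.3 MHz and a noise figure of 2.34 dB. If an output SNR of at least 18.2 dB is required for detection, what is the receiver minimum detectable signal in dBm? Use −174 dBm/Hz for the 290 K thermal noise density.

−80.6 dBm

Sensitivity = −174 + 10 log₁₀(B) + NF + SNR_min
= −174 + 72.86 + 2.34 + 18.2
= −80.60 dBm → −80.6 dBm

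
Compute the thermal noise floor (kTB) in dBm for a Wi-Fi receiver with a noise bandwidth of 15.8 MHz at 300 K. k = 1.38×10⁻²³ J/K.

−101.8 dBm

P_n = kTB = 1.38×10⁻²³ × 300 × 1.58×10⁷ = 6.54×10⁻¹⁴ W
In dBm: 10 log₁₀(6.54×10⁻¹⁴ / 10⁻³) = −101.8 dBm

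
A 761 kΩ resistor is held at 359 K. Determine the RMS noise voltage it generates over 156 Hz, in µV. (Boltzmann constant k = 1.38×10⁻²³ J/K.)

1.53 µV

V_n = √(4kTRB)
4kTRB = 4 × 1.38×10⁻²³ × 359 × 7.61×10⁵ × 1.56×10² = 2.35×10⁻¹² V²
V_n = √(2.35×10⁻¹²) = 1.53×10⁻⁶ V = 1.53 µV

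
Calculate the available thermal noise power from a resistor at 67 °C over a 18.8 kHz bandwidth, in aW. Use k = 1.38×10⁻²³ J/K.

T = 67 °C + 273.15 = 340.15 K
P_n = kTB = 1.38×10⁻²³ × 340.15 × 1.88×10⁴ = 8.82×10⁻¹⁷ W = 88.2 aW

88.2 aW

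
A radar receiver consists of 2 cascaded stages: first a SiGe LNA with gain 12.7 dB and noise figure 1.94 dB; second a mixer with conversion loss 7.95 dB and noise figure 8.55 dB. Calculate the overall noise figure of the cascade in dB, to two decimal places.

2.77 dB

Convert to linear (a loss of L dB is a gain of −L dB): F_i = 10^(NF_i/10), G_i = 10^(G_i,dB/10)
  Stage 1: F_1 = 10^(1.94/10) = 1.563, G_1 = 10^(12.7/10) = 18.62
  Stage 2: F_2 = 10^(8.55/10) = 7.161, G_2 = 10^(−7.95/10) = 0.1603
Friis cascade:
  F = 1.563 + (7.161 − 1)/18.62 = 1.894
NF = 10 log₁₀(1.894) = 2.77 dB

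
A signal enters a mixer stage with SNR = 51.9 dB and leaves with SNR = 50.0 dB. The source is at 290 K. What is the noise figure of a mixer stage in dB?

1.9 dB

NF (dB) = SNR_in(dB) − SNR_out(dB) when the source is at T₀
NF = 51.9 − 50.0 = 1.9 dB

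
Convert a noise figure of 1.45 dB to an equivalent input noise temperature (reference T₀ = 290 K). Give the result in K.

F = 10^(1.45/10) = 1.39637
T_e = (F − 1)·T₀ = (1.39637 − 1) × 290 = 115 K

115 K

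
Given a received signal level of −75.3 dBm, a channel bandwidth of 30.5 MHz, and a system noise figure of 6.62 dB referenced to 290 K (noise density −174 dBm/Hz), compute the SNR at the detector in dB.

Noise floor: N = −174 + 10 log₁₀(B) + NF
10 log₁₀(3.05×10⁷) = 74.84 dB
N = −174 + 74.84 + 6.62 = −92.54 dBm
SNR = P_sig − N = −75.3 − (−92.54) = 17.24 dB → 17.2 dB

17.2 dB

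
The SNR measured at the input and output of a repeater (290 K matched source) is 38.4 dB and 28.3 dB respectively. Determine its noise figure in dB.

NF (dB) = SNR_in(dB) − SNR_out(dB) when the source is at T₀
NF = 38.4 − 28.3 = 10.1 dB

10.1 dB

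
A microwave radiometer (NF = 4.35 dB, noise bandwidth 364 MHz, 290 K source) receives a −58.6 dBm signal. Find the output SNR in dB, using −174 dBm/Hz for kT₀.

25.4 dB

Noise floor: N = −174 + 10 log₁₀(B) + NF
10 log₁₀(3.64×10⁸) = 85.61 dB
N = −174 + 85.61 + 4.35 = −84.04 dBm
SNR = P_sig − N = −58.6 − (−84.04) = 25.44 dB → 25.4 dB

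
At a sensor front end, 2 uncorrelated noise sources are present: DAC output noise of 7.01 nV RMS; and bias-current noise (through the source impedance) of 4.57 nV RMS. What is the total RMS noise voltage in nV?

8.37 nV

Uncorrelated sources add in power (mean-square): V_tot = √(ΣV_i²)
V_tot = √[(7.01×10⁻⁹)² + (4.57×10⁻⁹)²] = 8.37×10⁻⁹ V = 8.37 nV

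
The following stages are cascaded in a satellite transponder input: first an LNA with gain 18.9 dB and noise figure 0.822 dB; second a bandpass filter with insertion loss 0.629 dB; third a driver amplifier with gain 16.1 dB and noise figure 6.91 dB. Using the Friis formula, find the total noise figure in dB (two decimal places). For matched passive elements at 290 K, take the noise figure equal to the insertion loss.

Convert to linear (a loss of L dB is a gain of −L dB): F_i = 10^(NF_i/10), G_i = 10^(G_i,dB/10)
  Stage 1: F_1 = 10^(0.822/10) = 1.208, G_1 = 10^(18.9/10) = 77.62
  Stage 2: F_2 = 10^(0.629/10) = 1.156, G_2 = 10^(−0.629/10) = 0.8652
  Stage 3: F_3 = 10^(6.91/10) = 4.909, G_3 = 10^(16.1/10) = 40.74
Friis cascade:
  F = 1.208 + (1.156 − 1)/77.62 + (4.909 − 1)/67.16 = 1.269
NF = 10 log₁₀(1.269) = 1.03 dB

1.03 dB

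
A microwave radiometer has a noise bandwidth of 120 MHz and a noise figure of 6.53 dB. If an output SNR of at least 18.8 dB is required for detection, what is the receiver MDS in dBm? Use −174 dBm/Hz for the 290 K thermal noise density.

−67.9 dBm

Sensitivity = −174 + 10 log₁₀(B) + NF + SNR_min
= −174 + 80.79 + 6.53 + 18.8
= −67.88 dBm → −67.9 dBm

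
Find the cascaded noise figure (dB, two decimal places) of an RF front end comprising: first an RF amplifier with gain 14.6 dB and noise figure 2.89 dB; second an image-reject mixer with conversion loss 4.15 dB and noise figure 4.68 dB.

3.04 dB

Convert to linear (a loss of L dB is a gain of −L dB): F_i = 10^(NF_i/10), G_i = 10^(G_i,dB/10)
  Stage 1: F_1 = 10^(2.89/10) = 1.945, G_1 = 10^(14.6/10) = 28.84
  Stage 2: F_2 = 10^(4.68/10) = 2.938, G_2 = 10^(−4.15/10) = 0.3846
Friis cascade:
  F = 1.945 + (2.938 − 1)/28.84 = 2.013
NF = 10 log₁₀(2.013) = 3.04 dB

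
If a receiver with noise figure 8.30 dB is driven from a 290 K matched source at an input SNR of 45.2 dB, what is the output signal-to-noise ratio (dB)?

36.90 dB

By definition F = SNR_in/SNR_out, so in dB: SNR_out = SNR_in − NF
SNR_out = 45.2 − 8.30 = 36.90 dB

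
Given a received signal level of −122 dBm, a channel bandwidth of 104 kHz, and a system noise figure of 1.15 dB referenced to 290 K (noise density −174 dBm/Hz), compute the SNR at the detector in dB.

Noise floor: N = −174 + 10 log₁₀(B) + NF
10 log₁₀(1.04×10⁵) = 50.17 dB
N = −174 + 50.17 + 1.15 = −122.68 dBm
SNR = P_sig − N = −122 − (−122.68) = 0.68 dB → 0.7 dB

0.7 dB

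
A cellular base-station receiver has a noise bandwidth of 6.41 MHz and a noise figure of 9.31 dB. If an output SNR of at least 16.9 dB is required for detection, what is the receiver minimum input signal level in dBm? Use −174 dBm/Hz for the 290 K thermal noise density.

−79.7 dBm

Sensitivity = −174 + 10 log₁₀(B) + NF + SNR_min
= −174 + 68.07 + 9.31 + 16.9
= −79.72 dBm → −79.7 dBm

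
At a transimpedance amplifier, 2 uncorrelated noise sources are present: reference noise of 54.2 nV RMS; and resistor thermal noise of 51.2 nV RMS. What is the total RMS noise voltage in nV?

74.6 nV

Uncorrelated sources add in power (mean-square): V_tot = √(ΣV_i²)
V_tot = √[(5.42×10⁻⁸)² + (5.12×10⁻⁸)²] = 7.46×10⁻⁸ V = 74.6 nV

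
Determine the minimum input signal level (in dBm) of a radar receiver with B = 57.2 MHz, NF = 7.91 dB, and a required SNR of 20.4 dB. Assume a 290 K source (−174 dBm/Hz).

−68.1 dBm

Sensitivity = −174 + 10 log₁₀(B) + NF + SNR_min
= −174 + 77.57 + 7.91 + 20.4
= −68.12 dBm → −68.1 dBm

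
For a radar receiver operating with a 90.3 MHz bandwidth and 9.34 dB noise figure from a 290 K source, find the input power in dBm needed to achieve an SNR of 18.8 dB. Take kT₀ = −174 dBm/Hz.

−66.3 dBm

Sensitivity = −174 + 10 log₁₀(B) + NF + SNR_min
= −174 + 79.56 + 9.34 + 18.8
= −66.30 dBm → −66.3 dBm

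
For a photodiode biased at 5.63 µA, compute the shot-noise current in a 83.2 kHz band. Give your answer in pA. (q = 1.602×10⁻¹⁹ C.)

387 pA

I_n = √(2qI·B)
2qI·B = 2 × 1.602×10⁻¹⁹ × 5.63×10⁻⁶ × 8.32×10⁴ = 1.50×10⁻¹⁹ A²
I_n = √(1.50×10⁻¹⁹) = 3.87×10⁻¹⁰ A = 387 pA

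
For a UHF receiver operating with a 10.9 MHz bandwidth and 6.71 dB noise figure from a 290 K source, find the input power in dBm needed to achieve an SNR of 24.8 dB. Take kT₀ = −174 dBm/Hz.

Sensitivity = −174 + 10 log₁₀(B) + NF + SNR_min
= −174 + 70.37 + 6.71 + 24.8
= −72.12 dBm → −72.1 dBm

−72.1 dBm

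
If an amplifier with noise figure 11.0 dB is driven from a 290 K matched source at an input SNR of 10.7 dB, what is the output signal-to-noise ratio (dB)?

By definition F = SNR_in/SNR_out, so in dB: SNR_out = SNR_in − NF
SNR_out = 10.7 − 11.0 = −0.3 dB

−0.3 dB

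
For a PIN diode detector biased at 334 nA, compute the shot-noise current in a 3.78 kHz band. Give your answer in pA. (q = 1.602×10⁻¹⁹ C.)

I_n = √(2qI·B)
2qI·B = 2 × 1.602×10⁻¹⁹ × 3.34×10⁻⁷ × 3.78×10³ = 4.05×10⁻²² A²
I_n = √(4.05×10⁻²²) = 2.01×10⁻¹¹ A = 20.1 pA

20.1 pA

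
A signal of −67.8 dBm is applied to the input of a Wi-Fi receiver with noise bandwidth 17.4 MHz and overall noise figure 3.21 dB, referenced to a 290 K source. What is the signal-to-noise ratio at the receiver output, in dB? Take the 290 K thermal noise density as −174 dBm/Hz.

Noise floor: N = −174 + 10 log₁₀(B) + NF
10 log₁₀(1.74×10⁷) = 72.41 dB
N = −174 + 72.41 + 3.21 = −98.38 dBm
SNR = P_sig − N = −67.8 − (−98.38) = 30.58 dB → 30.6 dB

30.6 dB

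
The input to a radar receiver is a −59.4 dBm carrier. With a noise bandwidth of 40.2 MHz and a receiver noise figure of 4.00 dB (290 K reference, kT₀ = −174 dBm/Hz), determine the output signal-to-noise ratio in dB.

Noise floor: N = −174 + 10 log₁₀(B) + NF
10 log₁₀(4.02×10⁷) = 76.04 dB
N = −174 + 76.04 + 4.00 = −93.96 dBm
SNR = P_sig − N = −59.4 − (−93.96) = 34.56 dB → 34.6 dB

34.6 dB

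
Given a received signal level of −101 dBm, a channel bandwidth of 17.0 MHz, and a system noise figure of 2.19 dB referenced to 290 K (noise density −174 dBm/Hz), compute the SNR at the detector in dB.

Noise floor: N = −174 + 10 log₁₀(B) + NF
10 log₁₀(1.70×10⁷) = 72.3 dB
N = −174 + 72.3 + 2.19 = −99.51 dBm
SNR = P_sig − N = −101 − (−99.51) = −1.49 dB → −1.5 dB

−1.5 dB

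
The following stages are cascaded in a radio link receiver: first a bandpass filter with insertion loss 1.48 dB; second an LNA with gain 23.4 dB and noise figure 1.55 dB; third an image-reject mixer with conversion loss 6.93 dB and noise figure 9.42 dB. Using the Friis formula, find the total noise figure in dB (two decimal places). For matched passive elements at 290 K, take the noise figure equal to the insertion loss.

Convert to linear (a loss of L dB is a gain of −L dB): F_i = 10^(NF_i/10), G_i = 10^(G_i,dB/10)
  Stage 1: F_1 = 10^(1.48/10) = 1.406, G_1 = 10^(−1.48/10) = 0.7112
  Stage 2: F_2 = 10^(1.55/10) = 1.429, G_2 = 10^(23.4/10) = 218.8
  Stage 3: F_3 = 10^(9.42/10) = 8.750, G_3 = 10^(−6.93/10) = 0.2028
Friis cascade:
  F = 1.406 + (1.429 − 1)/0.7112 + (8.750 − 1)/155.6 = 2.059
NF = 10 log₁₀(2.059) = 3.14 dB

3.14 dB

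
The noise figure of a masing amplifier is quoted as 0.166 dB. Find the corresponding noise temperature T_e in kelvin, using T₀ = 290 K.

11.3 K

F = 10^(0.166/10) = 1.03896
T_e = (F − 1)·T₀ = (1.03896 − 1) × 290 = 11.3 K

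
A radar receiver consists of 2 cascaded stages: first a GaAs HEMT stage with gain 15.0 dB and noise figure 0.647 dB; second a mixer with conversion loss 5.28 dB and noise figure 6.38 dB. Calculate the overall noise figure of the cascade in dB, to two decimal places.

Convert to linear (a loss of L dB is a gain of −L dB): F_i = 10^(NF_i/10), G_i = 10^(G_i,dB/10)
  Stage 1: F_1 = 10^(0.647/10) = 1.161, G_1 = 10^(15.0/10) = 31.62
  Stage 2: F_2 = 10^(6.38/10) = 4.345, G_2 = 10^(−5.28/10) = 0.2965
Friis cascade:
  F = 1.161 + (4.345 − 1)/31.62 = 1.266
NF = 10 log₁₀(1.266) = 1.03 dB

1.03 dB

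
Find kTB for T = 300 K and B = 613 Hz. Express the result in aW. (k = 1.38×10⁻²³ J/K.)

P_n = kTB = 1.38×10⁻²³ × 300 × 6.13×10² = 2.54×10⁻¹⁸ W = 2.54 aW

2.54 aW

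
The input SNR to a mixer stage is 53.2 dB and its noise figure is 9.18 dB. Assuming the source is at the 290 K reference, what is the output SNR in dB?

44.02 dB

By definition F = SNR_in/SNR_out, so in dB: SNR_out = SNR_in − NF
SNR_out = 53.2 − 9.18 = 44.02 dB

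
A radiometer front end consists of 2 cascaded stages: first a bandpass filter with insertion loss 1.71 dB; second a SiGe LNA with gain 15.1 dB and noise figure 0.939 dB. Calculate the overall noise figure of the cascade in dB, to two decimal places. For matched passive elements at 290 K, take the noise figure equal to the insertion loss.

Convert to linear (a loss of L dB is a gain of −L dB): F_i = 10^(NF_i/10), G_i = 10^(G_i,dB/10)
  Stage 1: F_1 = 10^(1.71/10) = 1.483, G_1 = 10^(−1.71/10) = 0.6745
  Stage 2: F_2 = 10^(0.939/10) = 1.241, G_2 = 10^(15.1/10) = 32.36
Friis cascade:
  F = 1.483 + (1.241 − 1)/0.6745 = 1.840
NF = 10 log₁₀(1.840) = 2.65 dB

2.65 dB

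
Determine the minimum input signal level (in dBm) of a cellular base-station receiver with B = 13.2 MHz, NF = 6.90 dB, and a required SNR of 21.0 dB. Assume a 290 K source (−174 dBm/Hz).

Sensitivity = −174 + 10 log₁₀(B) + NF + SNR_min
= −174 + 71.21 + 6.90 + 21.0
= −74.89 dBm → −74.9 dBm

−74.9 dBm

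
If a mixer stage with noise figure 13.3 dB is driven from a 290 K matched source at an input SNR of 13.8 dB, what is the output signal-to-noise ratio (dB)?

By definition F = SNR_in/SNR_out, so in dB: SNR_out = SNR_in − NF
SNR_out = 13.8 − 13.3 = 0.5 dB

0.5 dB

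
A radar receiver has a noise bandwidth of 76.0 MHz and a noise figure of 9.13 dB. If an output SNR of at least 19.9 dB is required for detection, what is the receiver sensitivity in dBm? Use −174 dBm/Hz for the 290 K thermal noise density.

−66.2 dBm

Sensitivity = −174 + 10 log₁₀(B) + NF + SNR_min
= −174 + 78.81 + 9.13 + 19.9
= −66.16 dBm → −66.2 dBm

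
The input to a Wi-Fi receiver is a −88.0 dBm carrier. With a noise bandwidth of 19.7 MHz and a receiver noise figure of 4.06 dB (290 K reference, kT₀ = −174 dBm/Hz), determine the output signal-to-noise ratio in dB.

9.0 dB

Noise floor: N = −174 + 10 log₁₀(B) + NF
10 log₁₀(1.97×10⁷) = 72.94 dB
N = −174 + 72.94 + 4.06 = −97.00 dBm
SNR = P_sig − N = −88.0 − (−97.00) = 9.00 dB → 9.0 dB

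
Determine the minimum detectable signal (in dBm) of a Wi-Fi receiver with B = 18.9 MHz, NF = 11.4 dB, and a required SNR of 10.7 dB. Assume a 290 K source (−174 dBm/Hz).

−79.1 dBm

Sensitivity = −174 + 10 log₁₀(B) + NF + SNR_min
= −174 + 72.76 + 11.4 + 10.7
= −79.14 dBm → −79.1 dBm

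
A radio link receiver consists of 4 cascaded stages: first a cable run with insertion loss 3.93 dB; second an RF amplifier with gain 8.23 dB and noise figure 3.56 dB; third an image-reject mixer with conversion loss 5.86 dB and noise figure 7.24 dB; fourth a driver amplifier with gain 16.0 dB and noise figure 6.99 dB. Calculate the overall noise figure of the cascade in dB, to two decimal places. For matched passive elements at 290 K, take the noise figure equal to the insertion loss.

Convert to linear (a loss of L dB is a gain of −L dB): F_i = 10^(NF_i/10), G_i = 10^(G_i,dB/10)
  Stage 1: F_1 = 10^(3.93/10) = 2.472, G_1 = 10^(−3.93/10) = 0.4046
  Stage 2: F_2 = 10^(3.56/10) = 2.270, G_2 = 10^(8.23/10) = 6.653
  Stage 3: F_3 = 10^(7.24/10) = 5.297, G_3 = 10^(−5.86/10) = 0.2594
  Stage 4: F_4 = 10^(6.99/10) = 5.000, G_4 = 10^(16.0/10) = 39.81
Friis cascade:
  F = 2.472 + (2.270 − 1)/0.4046 + (5.297 − 1)/2.692 + (5.000 − 1)/0.6982 = 12.94
NF = 10 log₁₀(12.94) = 11.12 dB

11.12 dB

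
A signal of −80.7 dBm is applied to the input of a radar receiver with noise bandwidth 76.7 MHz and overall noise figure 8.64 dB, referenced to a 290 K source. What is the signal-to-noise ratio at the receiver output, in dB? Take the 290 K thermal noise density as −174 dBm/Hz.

5.8 dB

Noise floor: N = −174 + 10 log₁₀(B) + NF
10 log₁₀(7.67×10⁷) = 78.85 dB
N = −174 + 78.85 + 8.64 = −86.51 dBm
SNR = P_sig − N = −80.7 − (−86.51) = 5.81 dB → 5.8 dB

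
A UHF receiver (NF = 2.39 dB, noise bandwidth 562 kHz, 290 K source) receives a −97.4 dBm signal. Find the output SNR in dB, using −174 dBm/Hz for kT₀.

16.7 dB

Noise floor: N = −174 + 10 log₁₀(B) + NF
10 log₁₀(5.62×10⁵) = 57.5 dB
N = −174 + 57.5 + 2.39 = −114.11 dBm
SNR = P_sig − N = −97.4 − (−114.11) = 16.71 dB → 16.7 dB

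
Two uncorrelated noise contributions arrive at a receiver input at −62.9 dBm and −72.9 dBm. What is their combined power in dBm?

Convert to linear, add, convert back:
P₁ = 5.13×10⁻¹⁰ W, P₂ = 5.13×10⁻¹¹ W
P_tot = 5.64×10⁻¹⁰ W → 10 log₁₀(P_tot / 10⁻³) = −62.5 dBm

−62.5 dBm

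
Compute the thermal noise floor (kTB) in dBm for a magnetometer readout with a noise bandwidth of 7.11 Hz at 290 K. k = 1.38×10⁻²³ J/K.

−165.5 dBm

P_n = kTB = 1.38×10⁻²³ × 290 × 7.11×10⁰ = 2.85×10⁻²⁰ W
In dBm: 10 log₁₀(2.85×10⁻²⁰ / 10⁻³) = −165.5 dBm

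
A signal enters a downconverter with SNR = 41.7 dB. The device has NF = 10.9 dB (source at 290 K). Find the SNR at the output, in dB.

30.8 dB

By definition F = SNR_in/SNR_out, so in dB: SNR_out = SNR_in − NF
SNR_out = 41.7 − 10.9 = 30.8 dB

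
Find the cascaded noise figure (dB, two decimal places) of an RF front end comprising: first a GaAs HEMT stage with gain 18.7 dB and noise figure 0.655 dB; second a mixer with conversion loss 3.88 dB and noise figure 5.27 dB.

0.77 dB

Convert to linear (a loss of L dB is a gain of −L dB): F_i = 10^(NF_i/10), G_i = 10^(G_i,dB/10)
  Stage 1: F_1 = 10^(0.655/10) = 1.163, G_1 = 10^(18.7/10) = 74.13
  Stage 2: F_2 = 10^(5.27/10) = 3.365, G_2 = 10^(−3.88/10) = 0.4093
Friis cascade:
  F = 1.163 + (3.365 − 1)/74.13 = 1.195
NF = 10 log₁₀(1.195) = 0.77 dB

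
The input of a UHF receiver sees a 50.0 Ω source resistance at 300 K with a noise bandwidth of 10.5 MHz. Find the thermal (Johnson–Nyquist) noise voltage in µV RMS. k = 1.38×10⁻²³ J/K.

V_n = √(4kTRB)
4kTRB = 4 × 1.38×10⁻²³ × 300 × 5.00×10¹ × 1.05×10⁷ = 8.69×10⁻¹² V²
V_n = √(8.69×10⁻¹²) = 2.95×10⁻⁶ V = 2.95 µV

2.95 µV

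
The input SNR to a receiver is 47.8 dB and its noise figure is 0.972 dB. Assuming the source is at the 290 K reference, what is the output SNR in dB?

46.828 dB

By definition F = SNR_in/SNR_out, so in dB: SNR_out = SNR_in − NF
SNR_out = 47.8 − 0.972 = 46.828 dB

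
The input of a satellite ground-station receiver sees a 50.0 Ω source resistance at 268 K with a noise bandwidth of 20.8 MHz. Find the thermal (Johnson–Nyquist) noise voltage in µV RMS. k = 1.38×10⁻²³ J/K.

3.92 µV

V_n = √(4kTRB)
4kTRB = 4 × 1.38×10⁻²³ × 268 × 5.00×10¹ × 2.08×10⁷ = 1.54×10⁻¹¹ V²
V_n = √(1.54×10⁻¹¹) = 3.92×10⁻⁶ V = 3.92 µV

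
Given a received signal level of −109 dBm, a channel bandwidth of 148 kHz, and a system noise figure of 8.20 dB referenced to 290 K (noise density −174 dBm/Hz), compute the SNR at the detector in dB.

Noise floor: N = −174 + 10 log₁₀(B) + NF
10 log₁₀(1.48×10⁵) = 51.7 dB
N = −174 + 51.7 + 8.20 = −114.10 dBm
SNR = P_sig − N = −109 − (−114.10) = 5.10 dB → 5.1 dB

5.1 dB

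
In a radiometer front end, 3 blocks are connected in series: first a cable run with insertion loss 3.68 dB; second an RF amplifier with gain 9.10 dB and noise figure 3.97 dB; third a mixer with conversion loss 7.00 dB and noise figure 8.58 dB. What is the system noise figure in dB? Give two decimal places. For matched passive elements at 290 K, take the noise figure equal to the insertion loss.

Convert to linear (a loss of L dB is a gain of −L dB): F_i = 10^(NF_i/10), G_i = 10^(G_i,dB/10)
  Stage 1: F_1 = 10^(3.68/10) = 2.333, G_1 = 10^(−3.68/10) = 0.4285
  Stage 2: F_2 = 10^(3.97/10) = 2.495, G_2 = 10^(9.10/10) = 8.128
  Stage 3: F_3 = 10^(8.58/10) = 7.211, G_3 = 10^(−7.00/10) = 0.1995
Friis cascade:
  F = 2.333 + (2.495 − 1)/0.4285 + (7.211 − 1)/3.483 = 7.604
NF = 10 log₁₀(7.604) = 8.81 dB

8.81 dB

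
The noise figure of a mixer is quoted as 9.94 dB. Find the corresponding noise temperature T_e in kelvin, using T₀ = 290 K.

2570 K

F = 10^(9.94/10) = 9.86279
T_e = (F − 1)·T₀ = (9.86279 − 1) × 290 = 2570 K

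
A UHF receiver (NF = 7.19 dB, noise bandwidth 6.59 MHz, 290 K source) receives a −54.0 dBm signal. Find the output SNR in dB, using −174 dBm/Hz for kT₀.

Noise floor: N = −174 + 10 log₁₀(B) + NF
10 log₁₀(6.59×10⁶) = 68.19 dB
N = −174 + 68.19 + 7.19 = −98.62 dBm
SNR = P_sig − N = −54.0 − (−98.62) = 44.62 dB → 44.6 dB

44.6 dB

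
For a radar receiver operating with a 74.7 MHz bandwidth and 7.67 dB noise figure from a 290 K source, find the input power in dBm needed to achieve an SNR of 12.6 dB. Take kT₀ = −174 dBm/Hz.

−75.0 dBm

Sensitivity = −174 + 10 log₁₀(B) + NF + SNR_min
= −174 + 78.73 + 7.67 + 12.6
= −75.00 dBm → −75.0 dBm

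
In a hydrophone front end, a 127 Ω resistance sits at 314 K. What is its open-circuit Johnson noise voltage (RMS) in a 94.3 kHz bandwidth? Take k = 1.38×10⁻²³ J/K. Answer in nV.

456 nV

V_n = √(4kTRB)
4kTRB = 4 × 1.38×10⁻²³ × 314 × 1.27×10² × 9.43×10⁴ = 2.08×10⁻¹³ V²
V_n = √(2.08×10⁻¹³) = 4.56×10⁻⁷ V = 456 nV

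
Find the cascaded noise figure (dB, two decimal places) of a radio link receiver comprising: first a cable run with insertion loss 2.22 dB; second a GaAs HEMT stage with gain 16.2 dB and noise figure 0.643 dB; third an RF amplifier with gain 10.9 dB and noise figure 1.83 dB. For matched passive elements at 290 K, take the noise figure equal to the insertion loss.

2.91 dB

Convert to linear (a loss of L dB is a gain of −L dB): F_i = 10^(NF_i/10), G_i = 10^(G_i,dB/10)
  Stage 1: F_1 = 10^(2.22/10) = 1.667, G_1 = 10^(−2.22/10) = 0.5998
  Stage 2: F_2 = 10^(0.643/10) = 1.160, G_2 = 10^(16.2/10) = 41.69
  Stage 3: F_3 = 10^(1.83/10) = 1.524, G_3 = 10^(10.9/10) = 12.30
Friis cascade:
  F = 1.667 + (1.160 − 1)/0.5998 + (1.524 − 1)/25.00 = 1.954
NF = 10 log₁₀(1.954) = 2.91 dB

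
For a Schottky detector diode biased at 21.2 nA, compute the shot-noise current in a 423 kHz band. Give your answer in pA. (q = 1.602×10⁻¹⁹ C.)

53.6 pA

I_n = √(2qI·B)
2qI·B = 2 × 1.602×10⁻¹⁹ × 2.12×10⁻⁸ × 4.23×10⁵ = 2.87×10⁻²¹ A²
I_n = √(2.87×10⁻²¹) = 5.36×10⁻¹¹ A = 53.6 pA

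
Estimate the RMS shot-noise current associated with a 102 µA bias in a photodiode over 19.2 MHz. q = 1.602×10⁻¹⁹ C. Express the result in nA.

25.0 nA

I_n = √(2qI·B)
2qI·B = 2 × 1.602×10⁻¹⁹ × 1.02×10⁻⁴ × 1.92×10⁷ = 6.27×10⁻¹⁶ A²
I_n = √(6.27×10⁻¹⁶) = 2.50×10⁻⁸ A = 25.0 nA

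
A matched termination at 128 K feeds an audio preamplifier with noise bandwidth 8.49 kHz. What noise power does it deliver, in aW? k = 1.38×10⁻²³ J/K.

P_n = kTB = 1.38×10⁻²³ × 128 × 8.49×10³ = 1.50×10⁻¹⁷ W = 15.0 aW

15.0 aW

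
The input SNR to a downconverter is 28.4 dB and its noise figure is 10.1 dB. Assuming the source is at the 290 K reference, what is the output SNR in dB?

By definition F = SNR_in/SNR_out, so in dB: SNR_out = SNR_in − NF
SNR_out = 28.4 − 10.1 = 18.3 dB

18.3 dB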